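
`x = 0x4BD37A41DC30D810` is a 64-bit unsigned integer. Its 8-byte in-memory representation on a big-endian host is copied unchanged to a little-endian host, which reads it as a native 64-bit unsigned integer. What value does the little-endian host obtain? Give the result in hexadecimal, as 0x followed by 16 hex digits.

0x10D830DC417AD34B

Stored big-endian, the bytes at ascending addresses are 4B D3 7A 41 DC 30 D8 10.
Read back as little-endian, the first byte is least significant, giving 0x10D830DC417AD34B.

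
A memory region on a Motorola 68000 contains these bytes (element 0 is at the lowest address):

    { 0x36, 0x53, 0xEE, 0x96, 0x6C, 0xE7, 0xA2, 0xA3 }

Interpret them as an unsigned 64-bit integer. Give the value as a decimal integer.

Big-endian: lowest address holds the most-significant byte.
The bytes are already most-significant first: 0x3653EE966CE7A2A3.
0x3653EE966CE7A2A3 = 3914734830954717859.

3914734830954717859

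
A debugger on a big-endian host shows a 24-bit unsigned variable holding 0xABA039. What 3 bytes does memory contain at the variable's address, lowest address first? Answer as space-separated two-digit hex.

AB A0 39

Split into bytes (most-significant first): AB A0 39.
In big-endian order the high byte comes first in memory.
So the memory order matches the most-significant-first order: AB A0 39.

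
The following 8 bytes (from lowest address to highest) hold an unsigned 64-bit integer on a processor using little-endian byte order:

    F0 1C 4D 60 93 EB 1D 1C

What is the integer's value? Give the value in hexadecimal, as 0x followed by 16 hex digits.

Little-endian stores the least-significant byte at the lowest address.
Reassemble most-significant byte first: 1C 1D EB 93 60 4D 1C F0 → 0x1C1DEB93604D1CF0.

0x1C1DEB93604D1CF0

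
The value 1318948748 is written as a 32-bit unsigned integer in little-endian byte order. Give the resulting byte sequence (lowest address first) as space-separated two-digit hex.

1318948748 in hexadecimal, padded to 32 bits, is 0x4E9D8F8C.
Split into bytes (most-significant first): 4E 9D 8F 8C.
Little-endian stores the least-significant byte at the lowest address.
So at ascending addresses the bytes are 8C 8F 9D 4E.

8C 8F 9D 4E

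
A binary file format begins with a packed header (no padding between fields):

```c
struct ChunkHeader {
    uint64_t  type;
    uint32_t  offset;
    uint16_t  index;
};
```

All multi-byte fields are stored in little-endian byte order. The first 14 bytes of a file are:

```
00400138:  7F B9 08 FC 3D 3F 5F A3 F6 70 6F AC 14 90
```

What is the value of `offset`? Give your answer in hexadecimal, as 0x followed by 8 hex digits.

0xAC6F70F6

`offset` follows `type` (8 bytes), so it starts at byte offset 8 and occupies 4 bytes.
Bytes at offsets 8..11: F6 70 6F AC.
Little-endian: lowest address holds the least-significant byte.
Reassemble most-significant byte first: AC 6F 70 F6 → 0xAC6F70F6.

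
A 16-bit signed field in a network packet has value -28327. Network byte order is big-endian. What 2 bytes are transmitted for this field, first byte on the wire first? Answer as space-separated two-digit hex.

Two's complement of -28327 in 16 bits: 28327 = 0x6EA7; invert → 0x9158; add 1 → 0x9159.
Split into bytes (most-significant first): 91 59.
Big-endian stores the most-significant byte at the lowest address.
So the memory order matches the most-significant-first order: 91 59.

91 59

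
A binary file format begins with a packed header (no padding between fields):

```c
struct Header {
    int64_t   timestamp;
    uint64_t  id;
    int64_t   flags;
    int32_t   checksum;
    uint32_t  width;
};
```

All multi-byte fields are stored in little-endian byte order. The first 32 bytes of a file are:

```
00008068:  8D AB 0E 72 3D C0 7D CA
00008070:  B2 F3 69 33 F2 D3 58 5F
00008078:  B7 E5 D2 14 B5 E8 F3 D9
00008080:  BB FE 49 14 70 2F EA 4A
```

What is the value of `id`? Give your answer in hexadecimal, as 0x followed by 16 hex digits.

`id` follows `timestamp` (8 bytes), so it starts at byte offset 8 and occupies 8 bytes.
Bytes at offsets 8..15: B2 F3 69 33 F2 D3 58 5F.
Little-endian: lowest address holds the least-significant byte.
Reassemble most-significant byte first: 5F 58 D3 F2 33 69 F3 B2 → 0x5F58D3F23369F3B2.

0x5F58D3F23369F3B2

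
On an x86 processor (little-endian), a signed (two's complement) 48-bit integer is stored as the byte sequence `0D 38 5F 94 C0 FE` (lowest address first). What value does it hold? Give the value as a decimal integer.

-1371900266483

Little-endian: lowest address holds the least-significant byte.
Reassemble most-significant byte first: FE C0 94 5F 38 0D → 0xFEC0945F380D.
Top bit is set, so as a signed 48-bit value this is 0xFEC0945F380D − 2^48 = -1371900266483.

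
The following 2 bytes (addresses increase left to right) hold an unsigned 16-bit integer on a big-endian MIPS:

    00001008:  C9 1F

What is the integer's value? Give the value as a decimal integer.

51487

In big-endian order the high byte comes first in memory.
The bytes are already most-significant first: 0xC91F.
0xC91F = 51487.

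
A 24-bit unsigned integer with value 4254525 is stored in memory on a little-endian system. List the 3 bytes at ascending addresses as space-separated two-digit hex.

4254525 in hexadecimal, padded to 24 bits, is 0x40EB3D.
Split into bytes (most-significant first): 40 EB 3D.
Little-endian stores the least-significant byte at the lowest address.
So at ascending addresses the bytes are 3D EB 40.

3D EB 40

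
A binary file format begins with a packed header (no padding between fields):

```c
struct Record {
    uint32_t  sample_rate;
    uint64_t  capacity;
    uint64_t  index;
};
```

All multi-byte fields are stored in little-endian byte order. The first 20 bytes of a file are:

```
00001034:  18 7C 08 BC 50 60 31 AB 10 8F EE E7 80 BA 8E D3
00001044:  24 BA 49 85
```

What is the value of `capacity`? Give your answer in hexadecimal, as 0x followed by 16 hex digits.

`capacity` follows `sample_rate` (4 bytes), so it starts at byte offset 4 and occupies 8 bytes.
Bytes at offsets 4..11: 50 60 31 AB 10 8F EE E7.
In little-endian order the low byte comes first in memory.
Reassemble most-significant byte first: E7 EE 8F 10 AB 31 60 50 → 0xE7EE8F10AB316050.

0xE7EE8F10AB316050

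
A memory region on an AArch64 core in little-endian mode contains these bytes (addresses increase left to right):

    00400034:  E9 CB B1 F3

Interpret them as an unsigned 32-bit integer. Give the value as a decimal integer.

4088515561

Little-endian: lowest address holds the least-significant byte.
Reassemble most-significant byte first: F3 B1 CB E9 → 0xF3B1CBE9.
0xF3B1CBE9 = 4088515561.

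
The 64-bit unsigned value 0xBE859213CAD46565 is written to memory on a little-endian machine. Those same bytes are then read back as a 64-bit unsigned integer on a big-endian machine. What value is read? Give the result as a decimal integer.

Stored little-endian, the bytes at ascending addresses are 65 65 D4 CA 13 92 85 BE.
Read back as big-endian, the last byte is least significant, giving 0x6565D4CA139285BE.
0x6565D4CA139285BE = 7306479934855349694.

7306479934855349694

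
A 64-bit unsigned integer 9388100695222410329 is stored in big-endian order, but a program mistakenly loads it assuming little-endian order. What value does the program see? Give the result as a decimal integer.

6439114539706042754

9388100695222410329 in 64-bit hexadecimal is 0x82493BD78E545C59.
Stored big-endian, the bytes at ascending addresses are 82 49 3B D7 8E 54 5C 59.
Read back as little-endian, the first byte is least significant, giving 0x595C548ED73B4982.
0x595C548ED73B4982 = 6439114539706042754.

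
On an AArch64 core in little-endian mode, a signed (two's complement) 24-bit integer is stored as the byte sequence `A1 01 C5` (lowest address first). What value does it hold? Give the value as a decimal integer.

-3866207

Little-endian: lowest address holds the least-significant byte.
Reassemble most-significant byte first: C5 01 A1 → 0xC501A1.
Top bit is set, so as a signed 24-bit value this is 0xC501A1 − 2^24 = -3866207.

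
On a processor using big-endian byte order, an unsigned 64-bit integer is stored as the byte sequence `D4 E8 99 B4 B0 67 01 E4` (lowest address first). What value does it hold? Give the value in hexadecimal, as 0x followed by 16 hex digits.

0xD4E899B4B06701E4

Big-endian: lowest address holds the most-significant byte.
The bytes are already most-significant first: 0xD4E899B4B06701E4.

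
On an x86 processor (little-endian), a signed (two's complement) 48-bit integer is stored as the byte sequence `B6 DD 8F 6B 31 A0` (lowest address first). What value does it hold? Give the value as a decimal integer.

Little-endian stores the least-significant byte at the lowest address.
Reassemble most-significant byte first: A0 31 6B 8F DD B6 → 0xA0316B8FDDB6.
Top bit is set, so as a signed 48-bit value this is 0xA0316B8FDDB6 − 2^48 = -105340858278474.

-105340858278474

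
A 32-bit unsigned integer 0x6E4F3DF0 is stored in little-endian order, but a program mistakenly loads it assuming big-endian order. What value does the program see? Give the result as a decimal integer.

Stored little-endian, the bytes at ascending addresses are F0 3D 4F 6E.
Read back as big-endian, the last byte is least significant, giving 0xF03D4F6E.
0xF03D4F6E = 4030549870.

4030549870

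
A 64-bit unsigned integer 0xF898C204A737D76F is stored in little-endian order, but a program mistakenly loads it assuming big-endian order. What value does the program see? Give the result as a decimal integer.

Stored little-endian, the bytes at ascending addresses are 6F D7 37 A7 04 C2 98 F8.
Read back as big-endian, the last byte is least significant, giving 0x6FD737A704C298F8.
0x6FD737A704C298F8 = 8058971248681720056.

8058971248681720056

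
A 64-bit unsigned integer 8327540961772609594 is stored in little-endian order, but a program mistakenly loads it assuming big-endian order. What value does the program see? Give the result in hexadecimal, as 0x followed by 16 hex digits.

8327540961772609594 in 64-bit hexadecimal is 0x73915E622EF8A03A.
Stored little-endian, the bytes at ascending addresses are 3A A0 F8 2E 62 5E 91 73.
Read back as big-endian, the last byte is least significant, giving 0x3AA0F82E625E9173.

0x3AA0F82E625E9173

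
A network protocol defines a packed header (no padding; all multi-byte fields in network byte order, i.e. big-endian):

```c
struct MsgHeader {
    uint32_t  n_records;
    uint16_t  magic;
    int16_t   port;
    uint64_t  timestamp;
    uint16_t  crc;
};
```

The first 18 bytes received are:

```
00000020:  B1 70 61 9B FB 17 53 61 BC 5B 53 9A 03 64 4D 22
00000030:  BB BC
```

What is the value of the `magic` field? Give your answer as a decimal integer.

64279

`magic` follows `n_records` (4 bytes), so it starts at byte offset 4 and occupies 2 bytes.
Bytes at offsets 4..5: FB 17.
Big-endian: lowest address holds the most-significant byte.
The bytes are already most-significant first: 0xFB17.
0xFB17 = 64279.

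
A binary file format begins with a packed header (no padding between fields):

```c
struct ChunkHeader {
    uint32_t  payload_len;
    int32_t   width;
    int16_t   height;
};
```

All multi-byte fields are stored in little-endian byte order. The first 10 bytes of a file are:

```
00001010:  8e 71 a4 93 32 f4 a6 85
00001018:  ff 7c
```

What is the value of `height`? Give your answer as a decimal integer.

31999

`height` follows `payload_len` (4 B), `width` (4 B), so it starts at offset 4 + 4 = 8 and occupies 2 bytes.
Bytes at offsets 8..9: FF 7C.
In little-endian order the low byte comes first in memory.
Reassemble most-significant byte first: 7C FF → 0x7CFF.
0x7CFF = 31999.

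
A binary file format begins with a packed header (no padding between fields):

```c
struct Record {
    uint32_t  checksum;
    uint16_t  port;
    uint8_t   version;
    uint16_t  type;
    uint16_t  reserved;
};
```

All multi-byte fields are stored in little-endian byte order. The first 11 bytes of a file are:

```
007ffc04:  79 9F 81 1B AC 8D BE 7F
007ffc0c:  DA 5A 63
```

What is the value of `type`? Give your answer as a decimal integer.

`type` follows `checksum` (4 B), `port` (2 B), `version` (1 B), so it starts at offset 4 + 2 + 1 = 7 and occupies 2 bytes.
Bytes at offsets 7..8: 7F DA.
Little-endian stores the least-significant byte at the lowest address.
Reassemble most-significant byte first: DA 7F → 0xDA7F.
0xDA7F = 55935.

55935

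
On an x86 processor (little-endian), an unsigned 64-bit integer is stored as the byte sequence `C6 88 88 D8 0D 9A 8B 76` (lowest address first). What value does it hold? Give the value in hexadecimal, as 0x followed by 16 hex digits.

Little-endian stores the least-significant byte at the lowest address.
Reassemble most-significant byte first: 76 8B 9A 0D D8 88 88 C6 → 0x768B9A0DD88888C6.

0x768B9A0DD88888C6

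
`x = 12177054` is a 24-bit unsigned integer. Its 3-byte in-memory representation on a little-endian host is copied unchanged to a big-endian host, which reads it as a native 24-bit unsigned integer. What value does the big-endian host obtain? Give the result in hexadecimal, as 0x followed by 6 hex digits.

0x9ECEB9

12177054 in 24-bit hexadecimal is 0xB9CE9E.
Stored little-endian, the bytes at ascending addresses are 9E CE B9.
Read back as big-endian, the last byte is least significant, giving 0x9ECEB9.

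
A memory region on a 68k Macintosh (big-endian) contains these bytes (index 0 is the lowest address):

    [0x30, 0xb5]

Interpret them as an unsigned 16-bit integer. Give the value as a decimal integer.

12469

Big-endian stores the most-significant byte at the lowest address.
The bytes are already most-significant first: 0x30B5.
0x30B5 = 12469.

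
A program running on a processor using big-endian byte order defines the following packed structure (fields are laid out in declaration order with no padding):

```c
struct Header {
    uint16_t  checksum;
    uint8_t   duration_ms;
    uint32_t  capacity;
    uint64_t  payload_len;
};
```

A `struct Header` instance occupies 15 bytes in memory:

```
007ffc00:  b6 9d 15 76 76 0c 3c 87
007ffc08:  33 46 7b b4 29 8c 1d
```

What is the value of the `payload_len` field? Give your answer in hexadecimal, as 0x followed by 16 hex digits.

0x8733467BB4298C1D

`payload_len` follows `checksum` (2 B), `duration_ms` (1 B), `capacity` (4 B), so it starts at offset 2 + 1 + 4 = 7 and occupies 8 bytes.
Bytes at offsets 7..14: 87 33 46 7B B4 29 8C 1D.
In big-endian order the high byte comes first in memory.
The bytes are already most-significant first: 0x8733467BB4298C1D.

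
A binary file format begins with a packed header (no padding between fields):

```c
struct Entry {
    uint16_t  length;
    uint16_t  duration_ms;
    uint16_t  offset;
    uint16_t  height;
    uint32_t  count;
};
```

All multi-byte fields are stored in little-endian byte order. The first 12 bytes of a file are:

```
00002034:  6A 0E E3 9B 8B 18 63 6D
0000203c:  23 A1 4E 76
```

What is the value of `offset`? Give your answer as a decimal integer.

`offset` follows `length` (2 B), `duration_ms` (2 B), so it starts at offset 2 + 2 = 4 and occupies 2 bytes.
Bytes at offsets 4..5: 8B 18.
Little-endian: lowest address holds the least-significant byte.
Reassemble most-significant byte first: 18 8B → 0x188B.
0x188B = 6283.

6283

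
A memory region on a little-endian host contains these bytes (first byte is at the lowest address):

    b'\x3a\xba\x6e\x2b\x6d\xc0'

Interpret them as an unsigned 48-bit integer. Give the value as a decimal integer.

211575112645178

Little-endian: lowest address holds the least-significant byte.
Reassemble most-significant byte first: C0 6D 2B 6E BA 3A → 0xC06D2B6EBA3A.
0xC06D2B6EBA3A = 211575112645178.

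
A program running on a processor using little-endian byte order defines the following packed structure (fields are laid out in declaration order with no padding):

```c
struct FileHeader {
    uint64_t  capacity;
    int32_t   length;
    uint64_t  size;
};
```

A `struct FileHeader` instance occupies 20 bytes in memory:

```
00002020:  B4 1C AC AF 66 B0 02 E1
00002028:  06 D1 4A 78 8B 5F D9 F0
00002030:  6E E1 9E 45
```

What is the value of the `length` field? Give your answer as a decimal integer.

2018169094

`length` follows `capacity` (8 bytes), so it starts at byte offset 8 and occupies 4 bytes.
Bytes at offsets 8..11: 06 D1 4A 78.
Little-endian stores the least-significant byte at the lowest address.
Reassemble most-significant byte first: 78 4A D1 06 → 0x784AD106.
0x784AD106 = 2018169094.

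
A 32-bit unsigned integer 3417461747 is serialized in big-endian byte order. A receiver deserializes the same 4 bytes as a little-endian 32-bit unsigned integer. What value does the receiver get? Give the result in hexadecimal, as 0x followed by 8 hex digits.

0xF353B2CB

3417461747 in 32-bit hexadecimal is 0xCBB253F3.
Stored big-endian, the bytes at ascending addresses are CB B2 53 F3.
Read back as little-endian, the first byte is least significant, giving 0xF353B2CB.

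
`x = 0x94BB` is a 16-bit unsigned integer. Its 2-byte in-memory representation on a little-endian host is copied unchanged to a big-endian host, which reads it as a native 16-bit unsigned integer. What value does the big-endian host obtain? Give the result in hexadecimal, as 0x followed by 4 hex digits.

Stored little-endian, the bytes at ascending addresses are BB 94.
Read back as big-endian, the last byte is least significant, giving 0xBB94.

0xBB94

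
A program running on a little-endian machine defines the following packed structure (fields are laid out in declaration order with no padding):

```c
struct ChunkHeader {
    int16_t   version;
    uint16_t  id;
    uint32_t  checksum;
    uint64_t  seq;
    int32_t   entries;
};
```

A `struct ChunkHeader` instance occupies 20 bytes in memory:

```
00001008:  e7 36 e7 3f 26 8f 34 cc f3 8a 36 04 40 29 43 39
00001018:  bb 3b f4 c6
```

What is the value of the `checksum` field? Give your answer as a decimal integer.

3425996582

`checksum` follows `version` (2 B), `id` (2 B), so it starts at offset 2 + 2 = 4 and occupies 4 bytes.
Bytes at offsets 4..7: 26 8F 34 CC.
In little-endian order the low byte comes first in memory.
Reassemble most-significant byte first: CC 34 8F 26 → 0xCC348F26.
0xCC348F26 = 3425996582.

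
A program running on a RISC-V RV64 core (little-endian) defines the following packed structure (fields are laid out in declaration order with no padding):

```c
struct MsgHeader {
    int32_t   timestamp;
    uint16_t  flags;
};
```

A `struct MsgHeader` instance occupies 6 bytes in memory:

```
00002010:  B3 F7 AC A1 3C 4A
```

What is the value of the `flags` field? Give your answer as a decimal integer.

19004

`flags` follows `timestamp` (4 bytes), so it starts at byte offset 4 and occupies 2 bytes.
Bytes at offsets 4..5: 3C 4A.
Little-endian stores the least-significant byte at the lowest address.
Reassemble most-significant byte first: 4A 3C → 0x4A3C.
0x4A3C = 19004.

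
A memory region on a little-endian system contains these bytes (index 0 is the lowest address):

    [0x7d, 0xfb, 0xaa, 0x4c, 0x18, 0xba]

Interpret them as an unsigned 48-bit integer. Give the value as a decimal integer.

In little-endian order the low byte comes first in memory.
Reassemble most-significant byte first: BA 18 4C AA FB 7D → 0xBA184CAAFB7D.
0xBA184CAAFB7D = 204613528255357.

204613528255357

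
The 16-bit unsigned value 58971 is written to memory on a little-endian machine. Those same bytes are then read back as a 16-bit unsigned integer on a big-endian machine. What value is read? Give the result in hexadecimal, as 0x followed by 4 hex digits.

0x5BE6

58971 in 16-bit hexadecimal is 0xE65B.
Stored little-endian, the bytes at ascending addresses are 5B E6.
Read back as big-endian, the last byte is least significant, giving 0x5BE6.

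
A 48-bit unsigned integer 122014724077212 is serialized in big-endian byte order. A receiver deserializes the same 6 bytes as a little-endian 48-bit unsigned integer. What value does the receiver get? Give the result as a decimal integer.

122014724077212 in 48-bit hexadecimal is 0x6EF8C449369C.
Stored big-endian, the bytes at ascending addresses are 6E F8 C4 49 36 9C.
Read back as little-endian, the first byte is least significant, giving 0x9C3649C4F86E.
0x9C3649C4F86E = 171756979812462.

171756979812462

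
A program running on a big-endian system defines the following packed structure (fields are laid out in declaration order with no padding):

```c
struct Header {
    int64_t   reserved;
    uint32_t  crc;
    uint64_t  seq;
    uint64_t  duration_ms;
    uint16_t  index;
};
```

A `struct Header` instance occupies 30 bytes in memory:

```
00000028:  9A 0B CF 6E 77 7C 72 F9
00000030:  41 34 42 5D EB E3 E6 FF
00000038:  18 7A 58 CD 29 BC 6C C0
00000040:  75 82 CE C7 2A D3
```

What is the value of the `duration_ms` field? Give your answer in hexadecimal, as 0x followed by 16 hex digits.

0x29BC6CC07582CEC7

`duration_ms` follows `reserved` (8 B), `crc` (4 B), `seq` (8 B), so it starts at offset 8 + 4 + 8 = 20 and occupies 8 bytes.
Bytes at offsets 20..27: 29 BC 6C C0 75 82 CE C7.
In big-endian order the high byte comes first in memory.
The bytes are already most-significant first: 0x29BC6CC07582CEC7.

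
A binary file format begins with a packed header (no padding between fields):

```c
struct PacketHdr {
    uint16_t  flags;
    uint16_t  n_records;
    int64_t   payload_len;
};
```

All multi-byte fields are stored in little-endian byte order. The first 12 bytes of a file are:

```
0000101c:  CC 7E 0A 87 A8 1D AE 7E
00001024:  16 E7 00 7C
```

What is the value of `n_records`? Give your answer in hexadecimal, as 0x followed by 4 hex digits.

0x870A

`n_records` follows `flags` (2 bytes), so it starts at byte offset 2 and occupies 2 bytes.
Bytes at offsets 2..3: 0A 87.
Little-endian: lowest address holds the least-significant byte.
Reassemble most-significant byte first: 87 0A → 0x870A.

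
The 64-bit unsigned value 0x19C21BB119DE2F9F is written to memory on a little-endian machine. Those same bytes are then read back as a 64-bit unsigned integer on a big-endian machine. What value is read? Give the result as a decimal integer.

11470630977862877721

Stored little-endian, the bytes at ascending addresses are 9F 2F DE 19 B1 1B C2 19.
Read back as big-endian, the last byte is least significant, giving 0x9F2FDE19B11BC219.
0x9F2FDE19B11BC219 = 11470630977862877721.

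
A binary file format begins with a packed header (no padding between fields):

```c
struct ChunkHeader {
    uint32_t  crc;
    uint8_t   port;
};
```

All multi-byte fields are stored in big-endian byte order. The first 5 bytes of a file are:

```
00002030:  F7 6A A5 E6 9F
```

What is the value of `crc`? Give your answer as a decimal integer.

`crc` is the first field, at byte offset 0, occupying 4 bytes.
Bytes at offsets 0..3: F7 6A A5 E6.
Big-endian stores the most-significant byte at the lowest address.
The bytes are already most-significant first: 0xF76AA5E6.
0xF76AA5E6 = 4150961638.

4150961638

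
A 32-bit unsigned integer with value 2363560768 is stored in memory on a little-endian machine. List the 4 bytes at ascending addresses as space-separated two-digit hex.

40 13 E1 8C

2363560768 in hexadecimal, padded to 32 bits, is 0x8CE11340.
Split into bytes (most-significant first): 8C E1 13 40.
Little-endian stores the least-significant byte at the lowest address.
So at ascending addresses the bytes are 40 13 E1 8C.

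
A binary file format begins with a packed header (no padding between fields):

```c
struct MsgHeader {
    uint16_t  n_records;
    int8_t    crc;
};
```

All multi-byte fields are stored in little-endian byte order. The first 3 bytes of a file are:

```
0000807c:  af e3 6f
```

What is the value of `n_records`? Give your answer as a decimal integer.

58287

`n_records` is the first field, at byte offset 0, occupying 2 bytes.
Bytes at offsets 0..1: AF E3.
Little-endian stores the least-significant byte at the lowest address.
Reassemble most-significant byte first: E3 AF → 0xE3AF.
0xE3AF = 58287.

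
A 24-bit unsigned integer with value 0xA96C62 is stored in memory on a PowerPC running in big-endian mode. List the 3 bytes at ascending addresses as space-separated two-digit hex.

A9 6C 62

Split into bytes (most-significant first): A9 6C 62.
In big-endian order the high byte comes first in memory.
So the memory order matches the most-significant-first order: A9 6C 62.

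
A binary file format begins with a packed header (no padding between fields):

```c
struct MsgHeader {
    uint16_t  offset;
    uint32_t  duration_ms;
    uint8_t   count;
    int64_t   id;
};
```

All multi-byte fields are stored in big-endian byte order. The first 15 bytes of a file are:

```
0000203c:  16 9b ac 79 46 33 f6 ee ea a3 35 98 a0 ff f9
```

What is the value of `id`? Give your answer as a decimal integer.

`id` follows `offset` (2 B), `duration_ms` (4 B), `count` (1 B), so it starts at offset 2 + 4 + 1 = 7 and occupies 8 bytes.
Bytes at offsets 7..14: EE EA A3 35 98 A0 FF F9.
Big-endian: lowest address holds the most-significant byte.
The bytes are already most-significant first: 0xEEEAA33598A0FFF9.
Top bit is set, so as a signed 64-bit value this is 0xEEEAA33598A0FFF9 − 2^64 = -1230992097543127047.

-1230992097543127047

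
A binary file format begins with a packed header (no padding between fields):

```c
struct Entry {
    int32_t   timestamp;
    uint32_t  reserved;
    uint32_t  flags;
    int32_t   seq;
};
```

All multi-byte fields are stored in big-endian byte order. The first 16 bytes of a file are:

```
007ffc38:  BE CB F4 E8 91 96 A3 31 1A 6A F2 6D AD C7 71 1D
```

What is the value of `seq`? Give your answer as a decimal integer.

`seq` follows `timestamp` (4 B), `reserved` (4 B), `flags` (4 B), so it starts at offset 4 + 4 + 4 = 12 and occupies 4 bytes.
Bytes at offsets 12..15: AD C7 71 1D.
Big-endian stores the most-significant byte at the lowest address.
The bytes are already most-significant first: 0xADC7711D.
Top bit is set, so as a signed 32-bit value this is 0xADC7711D − 2^32 = -1379438307.

-1379438307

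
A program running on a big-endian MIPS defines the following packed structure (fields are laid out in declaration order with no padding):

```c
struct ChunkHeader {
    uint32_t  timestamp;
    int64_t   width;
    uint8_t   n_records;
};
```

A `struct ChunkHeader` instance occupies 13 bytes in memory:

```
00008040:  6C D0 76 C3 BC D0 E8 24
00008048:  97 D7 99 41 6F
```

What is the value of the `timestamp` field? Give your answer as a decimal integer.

1825601219

`timestamp` is the first field, at byte offset 0, occupying 4 bytes.
Bytes at offsets 0..3: 6C D0 76 C3.
Big-endian stores the most-significant byte at the lowest address.
The bytes are already most-significant first: 0x6CD076C3.
0x6CD076C3 = 1825601219.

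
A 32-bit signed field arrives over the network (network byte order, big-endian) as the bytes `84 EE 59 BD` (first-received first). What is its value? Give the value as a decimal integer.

Big-endian stores the most-significant byte at the lowest address.
The bytes are already most-significant first: 0x84EE59BD.
Top bit is set, so as a signed 32-bit value this is 0x84EE59BD − 2^32 = -2064754243.

-2064754243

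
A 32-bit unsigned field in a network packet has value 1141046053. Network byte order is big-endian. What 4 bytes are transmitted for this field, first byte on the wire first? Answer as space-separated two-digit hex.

1141046053 in hexadecimal, padded to 32 bits, is 0x4402FB25.
Split into bytes (most-significant first): 44 02 FB 25.
In big-endian order the high byte comes first in memory.
So the memory order matches the most-significant-first order: 44 02 FB 25.

44 02 FB 25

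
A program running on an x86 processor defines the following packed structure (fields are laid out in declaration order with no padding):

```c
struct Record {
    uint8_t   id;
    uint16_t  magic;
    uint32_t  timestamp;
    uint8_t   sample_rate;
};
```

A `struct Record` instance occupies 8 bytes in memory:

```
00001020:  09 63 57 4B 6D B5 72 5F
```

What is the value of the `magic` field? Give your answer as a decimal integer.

22371

`magic` follows `id` (1 byte), so it starts at byte offset 1 and occupies 2 bytes.
Bytes at offsets 1..2: 63 57.
Little-endian stores the least-significant byte at the lowest address.
Reassemble most-significant byte first: 57 63 → 0x5763.
0x5763 = 22371.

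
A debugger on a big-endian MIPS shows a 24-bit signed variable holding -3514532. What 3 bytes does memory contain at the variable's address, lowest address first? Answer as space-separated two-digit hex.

CA 5F 5C

Two's complement of -3514532 in 24 bits: 3514532 = 0x35A0A4; invert → 0xCA5F5B; add 1 → 0xCA5F5C.
Split into bytes (most-significant first): CA 5F 5C.
Big-endian: lowest address holds the most-significant byte.
So the memory order matches the most-significant-first order: CA 5F 5C.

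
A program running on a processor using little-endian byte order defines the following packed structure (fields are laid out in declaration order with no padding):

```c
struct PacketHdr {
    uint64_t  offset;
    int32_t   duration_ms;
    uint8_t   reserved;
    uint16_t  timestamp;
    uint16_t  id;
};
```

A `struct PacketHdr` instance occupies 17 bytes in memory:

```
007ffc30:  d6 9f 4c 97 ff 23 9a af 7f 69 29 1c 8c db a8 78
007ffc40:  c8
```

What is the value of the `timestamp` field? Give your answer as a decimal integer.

`timestamp` follows `offset` (8 B), `duration_ms` (4 B), `reserved` (1 B), so it starts at offset 8 + 4 + 1 = 13 and occupies 2 bytes.
Bytes at offsets 13..14: DB A8.
Little-endian stores the least-significant byte at the lowest address.
Reassemble most-significant byte first: A8 DB → 0xA8DB.
0xA8DB = 43227.

43227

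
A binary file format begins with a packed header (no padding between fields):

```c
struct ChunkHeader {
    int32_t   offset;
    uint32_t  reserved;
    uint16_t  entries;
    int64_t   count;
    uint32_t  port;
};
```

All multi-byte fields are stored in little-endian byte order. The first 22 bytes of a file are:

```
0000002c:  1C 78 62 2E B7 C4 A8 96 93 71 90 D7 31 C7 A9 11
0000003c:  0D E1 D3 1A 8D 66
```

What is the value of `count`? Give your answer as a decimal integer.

`count` follows `offset` (4 B), `reserved` (4 B), `entries` (2 B), so it starts at offset 4 + 4 + 2 = 10 and occupies 8 bytes.
Bytes at offsets 10..17: 90 D7 31 C7 A9 11 0D E1.
Little-endian stores the least-significant byte at the lowest address.
Reassemble most-significant byte first: E1 0D 11 A9 C7 31 D7 90 → 0xE10D11A9C731D790.
Top bit is set, so as a signed 64-bit value this is 0xE10D11A9C731D790 − 2^64 = -2230106819589449840.

-2230106819589449840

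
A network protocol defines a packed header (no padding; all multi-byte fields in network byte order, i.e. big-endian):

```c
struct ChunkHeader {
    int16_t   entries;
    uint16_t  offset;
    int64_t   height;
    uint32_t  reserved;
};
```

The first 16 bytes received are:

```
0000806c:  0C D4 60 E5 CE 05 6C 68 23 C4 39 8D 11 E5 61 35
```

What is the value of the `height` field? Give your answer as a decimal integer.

-3601353132480382579

`height` follows `entries` (2 B), `offset` (2 B), so it starts at offset 2 + 2 = 4 and occupies 8 bytes.
Bytes at offsets 4..11: CE 05 6C 68 23 C4 39 8D.
In big-endian order the high byte comes first in memory.
The bytes are already most-significant first: 0xCE056C6823C4398D.
Top bit is set, so as a signed 64-bit value this is 0xCE056C6823C4398D − 2^64 = -3601353132480382579.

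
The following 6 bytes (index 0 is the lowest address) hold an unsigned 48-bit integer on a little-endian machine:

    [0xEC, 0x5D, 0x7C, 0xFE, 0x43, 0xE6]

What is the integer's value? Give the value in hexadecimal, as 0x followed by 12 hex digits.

Little-endian: lowest address holds the least-significant byte.
Reassemble most-significant byte first: E6 43 FE 7C 5D EC → 0xE643FE7C5DEC.

0xE643FE7C5DEC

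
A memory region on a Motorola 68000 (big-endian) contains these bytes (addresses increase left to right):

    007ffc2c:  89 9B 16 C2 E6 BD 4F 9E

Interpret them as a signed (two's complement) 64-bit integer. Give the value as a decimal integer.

Big-endian: lowest address holds the most-significant byte.
The bytes are already most-significant first: 0x899B16C2E6BD4F9E.
Top bit is set, so as a signed 64-bit value this is 0x899B16C2E6BD4F9E − 2^64 = -8531200042772639842.

-8531200042772639842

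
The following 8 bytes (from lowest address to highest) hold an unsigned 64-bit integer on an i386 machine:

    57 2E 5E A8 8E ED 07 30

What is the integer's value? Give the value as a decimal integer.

3460996035623398999

Little-endian: lowest address holds the least-significant byte.
Reassemble most-significant byte first: 30 07 ED 8E A8 5E 2E 57 → 0x3007ED8EA85E2E57.
0x3007ED8EA85E2E57 = 3460996035623398999.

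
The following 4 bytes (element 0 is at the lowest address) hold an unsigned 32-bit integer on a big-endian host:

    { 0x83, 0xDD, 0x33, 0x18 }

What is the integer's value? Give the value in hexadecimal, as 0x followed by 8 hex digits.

0x83DD3318

In big-endian order the high byte comes first in memory.
The bytes are already most-significant first: 0x83DD3318.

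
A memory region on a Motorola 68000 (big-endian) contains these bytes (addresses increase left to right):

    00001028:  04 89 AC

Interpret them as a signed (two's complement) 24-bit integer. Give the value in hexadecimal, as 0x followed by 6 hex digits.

0x0489AC

In big-endian order the high byte comes first in memory.
The bytes are already most-significant first: 0x0489AC.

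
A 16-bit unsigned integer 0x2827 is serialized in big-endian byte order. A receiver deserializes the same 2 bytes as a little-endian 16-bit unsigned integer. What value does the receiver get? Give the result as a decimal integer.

Stored big-endian, the bytes at ascending addresses are 28 27.
Read back as little-endian, the first byte is least significant, giving 0x2728.
0x2728 = 10024.

10024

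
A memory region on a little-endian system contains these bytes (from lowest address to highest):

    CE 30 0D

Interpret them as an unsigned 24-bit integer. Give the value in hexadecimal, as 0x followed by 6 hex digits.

Little-endian: lowest address holds the least-significant byte.
Reassemble most-significant byte first: 0D 30 CE → 0x0D30CE.

0x0D30CE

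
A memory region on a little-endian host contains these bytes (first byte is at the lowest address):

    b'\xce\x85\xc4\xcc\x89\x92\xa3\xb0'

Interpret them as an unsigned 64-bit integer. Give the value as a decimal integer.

Little-endian: lowest address holds the least-significant byte.
Reassemble most-significant byte first: B0 A3 92 89 CC C4 85 CE → 0xB0A39289CCC485CE.
0xB0A39289CCC485CE = 12728178092422759886.

12728178092422759886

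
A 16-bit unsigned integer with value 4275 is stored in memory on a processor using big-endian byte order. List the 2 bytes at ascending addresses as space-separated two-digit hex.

10 B3

4275 in hexadecimal, padded to 16 bits, is 0x10B3.
Split into bytes (most-significant first): 10 B3.
Big-endian: lowest address holds the most-significant byte.
So the memory order matches the most-significant-first order: 10 B3.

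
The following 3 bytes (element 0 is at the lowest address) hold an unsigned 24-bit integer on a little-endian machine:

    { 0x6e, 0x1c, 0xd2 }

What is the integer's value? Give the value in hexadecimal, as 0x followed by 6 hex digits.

In little-endian order the low byte comes first in memory.
Reassemble most-significant byte first: D2 1C 6E → 0xD21C6E.

0xD21C6E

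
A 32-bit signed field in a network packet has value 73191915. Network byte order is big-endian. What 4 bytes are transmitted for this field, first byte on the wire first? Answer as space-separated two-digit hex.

04 5C D1 EB

73191915 in hexadecimal, padded to 32 bits, is 0x045CD1EB.
Split into bytes (most-significant first): 04 5C D1 EB.
Big-endian stores the most-significant byte at the lowest address.
So the memory order matches the most-significant-first order: 04 5C D1 EB.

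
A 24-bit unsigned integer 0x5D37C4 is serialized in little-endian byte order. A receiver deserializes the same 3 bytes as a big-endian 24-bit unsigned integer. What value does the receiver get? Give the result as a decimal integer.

Stored little-endian, the bytes at ascending addresses are C4 37 5D.
Read back as big-endian, the last byte is least significant, giving 0xC4375D.
0xC4375D = 12859229.

12859229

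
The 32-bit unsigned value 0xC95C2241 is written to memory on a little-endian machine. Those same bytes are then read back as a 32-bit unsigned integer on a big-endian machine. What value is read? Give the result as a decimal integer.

Stored little-endian, the bytes at ascending addresses are 41 22 5C C9.
Read back as big-endian, the last byte is least significant, giving 0x41225CC9.
0x41225CC9 = 1092771017.

1092771017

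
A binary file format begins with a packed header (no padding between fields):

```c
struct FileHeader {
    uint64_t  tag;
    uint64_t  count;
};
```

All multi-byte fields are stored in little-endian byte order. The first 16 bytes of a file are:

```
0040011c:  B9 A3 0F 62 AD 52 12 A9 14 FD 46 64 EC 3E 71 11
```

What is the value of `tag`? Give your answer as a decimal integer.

`tag` is the first field, at byte offset 0, occupying 8 bytes.
Bytes at offsets 0..7: B9 A3 0F 62 AD 52 12 A9.
Little-endian: lowest address holds the least-significant byte.
Reassemble most-significant byte first: A9 12 52 AD 62 0F A3 B9 → 0xA91252AD620FA3B9.
0xA91252AD620FA3B9 = 12182890846618624953.

12182890846618624953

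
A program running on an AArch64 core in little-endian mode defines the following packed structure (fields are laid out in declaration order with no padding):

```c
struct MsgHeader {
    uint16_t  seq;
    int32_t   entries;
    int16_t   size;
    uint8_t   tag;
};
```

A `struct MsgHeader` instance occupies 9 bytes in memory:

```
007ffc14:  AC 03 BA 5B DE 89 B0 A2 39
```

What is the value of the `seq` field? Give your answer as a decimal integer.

`seq` is the first field, at byte offset 0, occupying 2 bytes.
Bytes at offsets 0..1: AC 03.
Little-endian: lowest address holds the least-significant byte.
Reassemble most-significant byte first: 03 AC → 0x03AC.
0x03AC = 940.

940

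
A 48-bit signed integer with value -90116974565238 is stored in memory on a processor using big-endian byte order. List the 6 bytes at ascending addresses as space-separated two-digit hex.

AE 0A 01 BE 28 8A

Two's complement of -90116974565238 in 48 bits: 90116974565238 = 0x51F5FE41D776; invert → 0xAE0A01BE2889; add 1 → 0xAE0A01BE288A.
Split into bytes (most-significant first): AE 0A 01 BE 28 8A.
Big-endian: lowest address holds the most-significant byte.
So the memory order matches the most-significant-first order: AE 0A 01 BE 28 8A.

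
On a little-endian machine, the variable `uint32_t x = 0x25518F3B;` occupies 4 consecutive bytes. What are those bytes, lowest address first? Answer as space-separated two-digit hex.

3B 8F 51 25

Split into bytes (most-significant first): 25 51 8F 3B.
Little-endian: lowest address holds the least-significant byte.
So at ascending addresses the bytes are 3B 8F 51 25.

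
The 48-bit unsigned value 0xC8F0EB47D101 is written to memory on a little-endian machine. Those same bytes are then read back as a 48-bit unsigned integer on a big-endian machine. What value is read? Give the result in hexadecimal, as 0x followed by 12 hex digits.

0x01D147EBF0C8

Stored little-endian, the bytes at ascending addresses are 01 D1 47 EB F0 C8.
Read back as big-endian, the last byte is least significant, giving 0x01D147EBF0C8.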